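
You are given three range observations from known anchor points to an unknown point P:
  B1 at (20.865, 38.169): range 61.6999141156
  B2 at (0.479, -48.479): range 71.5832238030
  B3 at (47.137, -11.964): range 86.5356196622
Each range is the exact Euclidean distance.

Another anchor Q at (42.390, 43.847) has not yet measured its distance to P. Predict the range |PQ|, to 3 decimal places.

83.762

eq1: (x − 20.865)² + (y − 38.169)² = 61.6999141156²
eq2: (x − 0.479)² + (y + 48.479)² = 71.5832238030²
eq3: (x − 47.137)² + (y + 11.964)² = 86.5356196622²
eq2−eq3, eq2−eq1 (x²,y² cancel):
  93.316·x + 73.030·y = -2349.664357
  40.772·x + 173.296·y = 859.056432
det = 93.316·173.296 − 73.030·40.772 = 13193.710376
x = (-2349.664357·173.296 − 73.030·859.056432) / 13193.710376 = -35.617299
y = (93.316·859.056432 − -2349.664357·40.772) / 13193.710376 = 13.336978
|P − Q| = √((-35.617299 − 42.390)² + (13.336978 − 43.847)²) = 83.761567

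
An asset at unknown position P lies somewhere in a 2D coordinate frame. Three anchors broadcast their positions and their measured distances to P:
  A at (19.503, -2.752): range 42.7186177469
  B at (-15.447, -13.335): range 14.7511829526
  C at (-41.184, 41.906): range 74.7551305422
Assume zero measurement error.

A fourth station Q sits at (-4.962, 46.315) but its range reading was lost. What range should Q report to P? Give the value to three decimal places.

75.052

eq1: (x − 19.503)² + (y + 2.752)² = 42.7186177469²
eq2: (x + 15.447)² + (y + 13.335)² = 14.7511829526²
eq3: (x + 41.184)² + (y − 41.906)² = 74.7551305422²
eq1−eq2, eq1−eq3 (x²,y² cancel):
  -69.900·x − 21.166·y = 1635.774425
  -121.374·x + 89.316·y = -699.155061
det = -69.900·89.316 − -21.166·-121.374 = -8812.190484
x = (1635.774425·89.316 − -21.166·-699.155061) / -8812.190484 = -14.900099
y = (-69.900·-699.155061 − 1635.774425·-121.374) / -8812.190484 = -28.076041
|P − Q| = √((-14.900099 − -4.962)² + (-28.076041 − 46.315)²) = 75.051934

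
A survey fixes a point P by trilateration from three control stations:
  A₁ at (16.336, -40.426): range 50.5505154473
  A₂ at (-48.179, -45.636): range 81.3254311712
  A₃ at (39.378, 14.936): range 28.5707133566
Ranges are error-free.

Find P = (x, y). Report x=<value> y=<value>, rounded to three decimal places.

eq1: (x − 16.336)² + (y + 40.426)² = 50.5505154473²
eq2: (x + 48.179)² + (y + 45.636)² = 81.3254311712²
eq3: (x − 39.378)² + (y − 14.936)² = 28.5707133566²
eq2−eq1, eq2−eq3 (x²,y² cancel):
  129.030·x + 10.420·y = 1555.736978
  175.114·x + 121.144·y = 3167.390536
det = 129.030·121.144 − 10.420·175.114 = 13806.522440
x = (1555.736978·121.144 − 10.420·3167.390536) / 13806.522440 = 11.260185
y = (129.030·3167.390536 − 1555.736978·175.114) / 13806.522440 = 9.869037

x=11.260 y=9.869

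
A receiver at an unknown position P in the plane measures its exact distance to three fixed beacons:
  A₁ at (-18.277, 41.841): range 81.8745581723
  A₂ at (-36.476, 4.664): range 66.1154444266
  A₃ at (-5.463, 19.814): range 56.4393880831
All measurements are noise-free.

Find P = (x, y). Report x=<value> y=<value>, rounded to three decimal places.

eq1: (x + 18.277)² + (y − 41.841)² = 81.8745581723²
eq2: (x + 36.476)² + (y − 4.664)² = 66.1154444266²
eq3: (x + 5.463)² + (y − 19.814)² = 56.4393880831²
eq3−eq2, eq3−eq1 (x²,y² cancel):
  -62.026·x − 30.300·y = -256.034958
  -25.628·x + 44.054·y = -1855.759704
det = -62.026·44.054 − -30.300·-25.628 = -3509.021804
x = (-256.034958·44.054 − -30.300·-1855.759704) / -3509.021804 = 19.238662
y = (-62.026·-1855.759704 − -256.034958·-25.628) / -3509.021804 = -30.932748

x=19.239 y=-30.933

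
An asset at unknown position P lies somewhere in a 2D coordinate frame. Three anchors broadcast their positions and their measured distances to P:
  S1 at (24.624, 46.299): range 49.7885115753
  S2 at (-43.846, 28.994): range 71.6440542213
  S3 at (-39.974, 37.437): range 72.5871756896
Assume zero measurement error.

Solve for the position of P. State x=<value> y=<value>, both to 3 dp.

x=20.114 y=-3.285

eq1: (x − 24.624)² + (y − 46.299)² = 49.7885115753²
eq2: (x + 43.846)² + (y − 28.994)² = 71.6440542213²
eq3: (x + 39.974)² + (y − 37.437)² = 72.5871756896²
eq3−eq1, eq3−eq2 (x²,y² cancel):
  129.196·x + 17.724·y = 2540.491322
  -7.744·x − 16.886·y = -100.298324
det = 129.196·-16.886 − 17.724·-7.744 = -2044.349000
x = (2540.491322·-16.886 − 17.724·-100.298324) / -2044.349000 = 20.114496
y = (129.196·-100.298324 − 2540.491322·-7.744) / -2044.349000 = -3.284871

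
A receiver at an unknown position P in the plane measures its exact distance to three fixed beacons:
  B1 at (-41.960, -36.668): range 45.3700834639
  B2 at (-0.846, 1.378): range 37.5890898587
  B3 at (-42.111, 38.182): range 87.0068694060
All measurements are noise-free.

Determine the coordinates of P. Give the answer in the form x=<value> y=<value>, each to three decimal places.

x=3.405 y=-35.970

eq1: (x + 41.960)² + (y + 36.668)² = 45.3700834639²
eq2: (x + 0.846)² + (y − 1.378)² = 37.5890898587²
eq3: (x + 42.111)² + (y − 38.182)² = 87.0068694060²
eq3−eq1, eq3−eq2 (x²,y² cancel):
  0.302·x − 149.700·y = 5385.733229
  82.530·x − 73.608·y = 2928.668802
det = 0.302·-73.608 − -149.700·82.530 = 12332.511384
x = (5385.733229·-73.608 − -149.700·2928.668802) / 12332.511384 = 3.404714
y = (0.302·2928.668802 − 5385.733229·82.530) / 12332.511384 = -35.969973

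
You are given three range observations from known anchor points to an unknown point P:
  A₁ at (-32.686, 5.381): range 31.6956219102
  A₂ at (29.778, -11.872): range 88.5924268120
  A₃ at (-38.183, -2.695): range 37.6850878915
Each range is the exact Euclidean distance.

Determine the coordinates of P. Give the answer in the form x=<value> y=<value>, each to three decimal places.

x=-45.897 y=34.192

eq1: (x + 32.686)² + (y − 5.381)² = 31.6956219102²
eq2: (x − 29.778)² + (y + 11.872)² = 88.5924268120²
eq3: (x + 38.183)² + (y + 2.695)² = 37.6850878915²
eq2−eq3, eq2−eq1 (x²,y² cancel):
  -135.922·x + 18.354·y = 6865.983085
  -124.928·x + 34.506·y = 6913.661729
det = -135.922·34.506 − 18.354·-124.928 = -2397.196020
x = (6865.983085·34.506 − 18.354·6913.661729) / -2397.196020 = -45.897066
y = (-135.922·6913.661729 − 6865.983085·-124.928) / -2397.196020 = 34.192112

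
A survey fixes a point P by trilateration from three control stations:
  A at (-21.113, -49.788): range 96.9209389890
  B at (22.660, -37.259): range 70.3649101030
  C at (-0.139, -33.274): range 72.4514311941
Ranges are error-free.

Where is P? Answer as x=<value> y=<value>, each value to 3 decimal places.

x=29.685 y=32.754

eq1: (x + 21.113)² + (y + 49.788)² = 96.9209389890²
eq2: (x − 22.660)² + (y + 37.259)² = 70.3649101030²
eq3: (x + 0.139)² + (y + 33.274)² = 72.4514311941²
eq2−eq1, eq2−eq3 (x²,y² cancel):
  -87.546·x − 25.058·y = -3419.552809
  -45.598·x + 7.970·y = -1092.519592
det = -87.546·7.970 − -25.058·-45.598 = -1840.336304
x = (-3419.552809·7.970 − -25.058·-1092.519592) / -1840.336304 = 29.684896
y = (-87.546·-1092.519592 − -3419.552809·-45.598) / -1840.336304 = 32.754366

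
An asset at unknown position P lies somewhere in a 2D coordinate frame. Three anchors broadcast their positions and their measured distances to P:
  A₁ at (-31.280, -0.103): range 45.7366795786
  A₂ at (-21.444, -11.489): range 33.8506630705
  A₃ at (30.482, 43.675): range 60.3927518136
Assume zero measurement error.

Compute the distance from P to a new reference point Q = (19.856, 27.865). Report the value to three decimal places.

eq1: (x + 31.280)² + (y + 0.103)² = 45.7366795786²
eq2: (x + 21.444)² + (y + 11.489)² = 33.8506630705²
eq3: (x − 30.482)² + (y − 43.675)² = 60.3927518136²
eq2−eq1, eq2−eq3 (x²,y² cancel):
  -19.672·x + 22.772·y = -559.369717
  103.852·x + 110.328·y = -256.601389
det = -19.672·110.328 − 22.772·103.852 = -4535.290160
x = (-559.369717·110.328 − 22.772·-256.601389) / -4535.290160 = 12.319127
y = (-19.672·-256.601389 − -559.369717·103.852) / -4535.290160 = -13.921827
|P − Q| = √((12.319127 − 19.856)² + (-13.921827 − 27.865)²) = 42.461081

42.461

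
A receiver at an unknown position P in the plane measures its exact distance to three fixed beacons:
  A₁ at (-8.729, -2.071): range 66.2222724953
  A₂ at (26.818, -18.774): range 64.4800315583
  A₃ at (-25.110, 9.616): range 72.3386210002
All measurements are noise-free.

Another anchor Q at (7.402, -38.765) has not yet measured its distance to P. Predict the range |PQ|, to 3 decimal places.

88.951

eq1: (x + 8.729)² + (y + 2.071)² = 66.2222724953²
eq2: (x − 26.818)² + (y + 18.774)² = 64.4800315583²
eq3: (x + 25.110)² + (y − 9.616)² = 72.3386210002²
eq3−eq2, eq3−eq1 (x²,y² cancel):
  103.856·x − 56.780·y = 1423.890262
  32.762·x − 23.374·y = 204.991640
det = 103.856·-23.374 − -56.780·32.762 = -567.303784
x = (1423.890262·-23.374 − -56.780·204.991640) / -567.303784 = 38.149905
y = (103.856·204.991640 − 1423.890262·32.762) / -567.303784 = 44.702471
|P − Q| = √((38.149905 − 7.402)² + (44.702471 − -38.765)²) = 88.950843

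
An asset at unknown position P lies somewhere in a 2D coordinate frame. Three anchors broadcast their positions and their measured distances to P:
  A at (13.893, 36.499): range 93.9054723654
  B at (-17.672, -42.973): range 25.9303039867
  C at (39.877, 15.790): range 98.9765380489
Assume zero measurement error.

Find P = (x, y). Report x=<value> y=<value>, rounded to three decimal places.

x=-43.141 y=-38.103

eq1: (x − 13.893)² + (y − 36.499)² = 93.9054723654²
eq2: (x + 17.672)² + (y + 42.973)² = 25.9303039867²
eq3: (x − 39.877)² + (y − 15.790)² = 98.9765380489²
eq3−eq1, eq3−eq2 (x²,y² cancel):
  -51.968·x + 41.418·y = 663.810565
  -115.098·x − 117.526·y = 9443.453503
det = -51.968·-117.526 − 41.418·-115.098 = 10874.720132
x = (663.810565·-117.526 − 41.418·9443.453503) / 10874.720132 = -43.140784
y = (-51.968·9443.453503 − 663.810565·-115.098) / 10874.720132 = -38.102509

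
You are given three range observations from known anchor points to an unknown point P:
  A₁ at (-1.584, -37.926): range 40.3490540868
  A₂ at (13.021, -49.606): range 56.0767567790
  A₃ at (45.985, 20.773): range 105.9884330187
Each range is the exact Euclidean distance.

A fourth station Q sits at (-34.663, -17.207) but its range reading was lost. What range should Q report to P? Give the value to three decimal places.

eq1: (x + 1.584)² + (y + 37.926)² = 40.3490540868²
eq2: (x − 13.021)² + (y + 49.606)² = 56.0767567790²
eq3: (x − 45.985)² + (y − 20.773)² = 105.9884330187²
eq3−eq2, eq3−eq1 (x²,y² cancel):
  -65.928·x − 140.758·y = 8173.109206
  -95.138·x − 117.398·y = 8500.254546
det = -65.928·-117.398 − -140.758·-95.138 = -5651.619260
x = (8173.109206·-117.398 − -140.758·8500.254546) / -5651.619260 = -41.929957
y = (-65.928·8500.254546 − 8173.109206·-95.138) / -5651.619260 = -38.425887
|P − Q| = √((-41.929957 − -34.663)² + (-38.425887 − -17.207)²) = 22.428772

22.429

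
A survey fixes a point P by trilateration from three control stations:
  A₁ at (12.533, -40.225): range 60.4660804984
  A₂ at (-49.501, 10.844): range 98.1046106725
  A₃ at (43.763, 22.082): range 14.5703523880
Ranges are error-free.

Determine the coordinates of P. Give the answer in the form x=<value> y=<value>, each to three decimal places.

eq1: (x − 12.533)² + (y + 40.225)² = 60.4660804984²
eq2: (x + 49.501)² + (y − 10.844)² = 98.1046106725²
eq3: (x − 43.763)² + (y − 22.082)² = 14.5703523880²
eq3−eq2, eq3−eq1 (x²,y² cancel):
  -186.528·x − 22.476·y = -9247.093023
  -62.460·x − 124.614·y = -4071.539901
det = -186.528·-124.614 − -22.476·-62.460 = 21840.149232
x = (-9247.093023·-124.614 − -22.476·-4071.539901) / 21840.149232 = 48.571340
y = (-186.528·-4071.539901 − -9247.093023·-62.460) / 21840.149232 = 8.327909

x=48.571 y=8.328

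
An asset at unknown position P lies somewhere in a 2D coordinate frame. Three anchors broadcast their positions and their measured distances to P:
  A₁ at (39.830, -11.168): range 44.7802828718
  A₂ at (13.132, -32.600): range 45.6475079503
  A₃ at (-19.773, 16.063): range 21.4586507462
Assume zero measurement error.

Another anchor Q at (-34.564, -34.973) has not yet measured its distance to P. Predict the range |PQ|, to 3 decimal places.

eq1: (x − 39.830)² + (y + 11.168)² = 44.7802828718²
eq2: (x − 13.132)² + (y + 32.600)² = 45.6475079503²
eq3: (x + 19.773)² + (y − 16.063)² = 21.4586507462²
eq1−eq2, eq1−eq3 (x²,y² cancel):
  -53.396·x − 42.864·y = -554.364948
  -119.206·x + 54.462·y = 482.638416
det = -53.396·54.462 − -42.864·-119.206 = -8017.698936
x = (-554.364948·54.462 − -42.864·482.638416) / -8017.698936 = 1.185379
y = (-53.396·482.638416 − -554.364948·-119.206) / -8017.698936 = 11.456478
|P − Q| = √((1.185379 − -34.564)² + (11.456478 − -34.973)²) = 58.597905

58.598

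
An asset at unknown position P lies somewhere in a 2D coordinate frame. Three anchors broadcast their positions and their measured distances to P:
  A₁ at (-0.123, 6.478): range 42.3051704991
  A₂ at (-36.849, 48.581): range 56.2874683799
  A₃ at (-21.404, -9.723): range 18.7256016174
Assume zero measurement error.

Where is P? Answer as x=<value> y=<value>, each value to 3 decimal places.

eq1: (x + 0.123)² + (y − 6.478)² = 42.3051704991²
eq2: (x + 36.849)² + (y − 48.581)² = 56.2874683799²
eq3: (x + 21.404)² + (y + 9.723)² = 18.7256016174²
eq3−eq2, eq3−eq1 (x²,y² cancel):
  -30.890·x + 116.608·y = 347.663476
  42.562·x + 32.402·y = -1949.767627
det = -30.890·32.402 − 116.608·42.562 = -5963.967476
x = (347.663476·32.402 − 116.608·-1949.767627) / -5963.967476 = -40.010865
y = (-30.890·-1949.767627 − 347.663476·42.562) / -5963.967476 = -7.617592

x=-40.011 y=-7.618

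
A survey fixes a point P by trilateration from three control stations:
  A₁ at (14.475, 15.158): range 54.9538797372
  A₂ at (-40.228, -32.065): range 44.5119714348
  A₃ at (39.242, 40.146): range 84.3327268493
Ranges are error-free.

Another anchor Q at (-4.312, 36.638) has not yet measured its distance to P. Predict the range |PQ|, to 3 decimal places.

eq1: (x − 14.475)² + (y − 15.158)² = 54.9538797372²
eq2: (x + 40.228)² + (y + 32.065)² = 44.5119714348²
eq3: (x − 39.242)² + (y − 40.146)² = 84.3327268493²
eq2−eq1, eq2−eq3 (x²,y² cancel):
  109.406·x + 94.446·y = -3245.778917
  158.940·x + 144.422·y = -4625.513546
det = 109.406·144.422 − 94.446·158.940 = 789.386092
x = (-3245.778917·144.422 − 94.446·-4625.513546) / 789.386092 = -40.411949
y = (109.406·-4625.513546 − -3245.778917·158.940) / 789.386092 = 12.446591
|P − Q| = √((-40.411949 − -4.312)² + (12.446591 − 36.638)²) = 43.456076

43.456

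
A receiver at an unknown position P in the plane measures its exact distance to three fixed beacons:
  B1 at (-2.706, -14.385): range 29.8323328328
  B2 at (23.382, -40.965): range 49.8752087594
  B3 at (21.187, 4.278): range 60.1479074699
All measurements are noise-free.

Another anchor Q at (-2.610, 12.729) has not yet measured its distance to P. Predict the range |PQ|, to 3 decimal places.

eq1: (x + 2.706)² + (y + 14.385)² = 29.8323328328²
eq2: (x − 23.382)² + (y + 40.965)² = 49.8752087594²
eq3: (x − 21.187)² + (y − 4.278)² = 60.1479074699²
eq2−eq3, eq2−eq1 (x²,y² cancel):
  -4.390·x + 90.486·y = -2887.893220
  -52.176·x + 53.160·y = -413.030121
det = -4.390·53.160 − 90.486·-52.176 = 4487.825136
x = (-2887.893220·53.160 − 90.486·-413.030121) / 4487.825136 = -25.880456
y = (-4.390·-413.030121 − -2887.893220·-52.176) / 4487.825136 = -33.170970
|P − Q| = √((-25.880456 − -2.610)² + (-33.170970 − 12.729)²) = 51.461844

51.462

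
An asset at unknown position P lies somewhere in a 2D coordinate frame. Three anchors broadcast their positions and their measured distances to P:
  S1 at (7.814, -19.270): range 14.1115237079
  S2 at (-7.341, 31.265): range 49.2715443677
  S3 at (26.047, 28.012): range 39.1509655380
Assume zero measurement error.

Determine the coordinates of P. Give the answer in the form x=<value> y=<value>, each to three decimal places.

eq1: (x − 7.814)² + (y + 19.270)² = 14.1115237079²
eq2: (x + 7.341)² + (y − 31.265)² = 49.2715443677²
eq3: (x − 26.047)² + (y − 28.012)² = 39.1509655380²
eq2−eq3, eq2−eq1 (x²,y² cancel):
  66.776·x − 6.506·y = 1326.614829
  30.310·x − 101.070·y = 1629.550973
det = 66.776·-101.070 − -6.506·30.310 = -6551.853460
x = (1326.614829·-101.070 − -6.506·1629.550973) / -6551.853460 = 18.846438
y = (66.776·1629.550973 − 1326.614829·30.310) / -6551.853460 = -10.471113

x=18.846 y=-10.471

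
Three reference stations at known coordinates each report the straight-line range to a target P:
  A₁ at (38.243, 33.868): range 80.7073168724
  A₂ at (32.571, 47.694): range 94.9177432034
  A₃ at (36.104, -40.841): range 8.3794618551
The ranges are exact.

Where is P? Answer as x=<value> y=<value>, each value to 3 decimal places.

eq1: (x − 38.243)² + (y − 33.868)² = 80.7073168724²
eq2: (x − 32.571)² + (y − 47.694)² = 94.9177432034²
eq3: (x − 36.104)² + (y + 40.841)² = 8.3794618551²
eq2−eq3, eq2−eq1 (x²,y² cancel):
  7.066·x − 177.070·y = 8575.061014
  11.344·x − 27.652·y = 1769.687774
det = 7.066·-27.652 − -177.070·11.344 = 1813.293048
x = (8575.061014·-27.652 − -177.070·1769.687774) / 1813.293048 = 42.045618
y = (7.066·1769.687774 − 8575.061014·11.344) / 1813.293048 = -46.749685

x=42.046 y=-46.750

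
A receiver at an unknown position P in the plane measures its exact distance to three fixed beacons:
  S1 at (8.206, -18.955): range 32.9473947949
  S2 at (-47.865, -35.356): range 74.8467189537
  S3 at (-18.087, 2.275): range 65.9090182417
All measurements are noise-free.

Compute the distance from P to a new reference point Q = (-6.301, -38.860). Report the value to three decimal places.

eq1: (x − 8.206)² + (y + 18.955)² = 32.9473947949²
eq2: (x + 47.865)² + (y + 35.356)² = 74.8467189537²
eq3: (x + 18.087)² + (y − 2.275)² = 65.9090182417²
eq3−eq2, eq3−eq1 (x²,y² cancel):
  -59.556·x − 75.262·y = 1950.757114
  52.586·x − 42.460·y = 3352.783129
det = -59.556·-42.460 − -75.262·52.586 = 6486.475292
x = (1950.757114·-42.460 − -75.262·3352.783129) / 6486.475292 = 26.132531
y = (-59.556·3352.783129 − 1950.757114·52.586) / 6486.475292 = -46.598631
|P − Q| = √((26.132531 − -6.301)² + (-46.598631 − -38.860)²) = 33.343970

33.344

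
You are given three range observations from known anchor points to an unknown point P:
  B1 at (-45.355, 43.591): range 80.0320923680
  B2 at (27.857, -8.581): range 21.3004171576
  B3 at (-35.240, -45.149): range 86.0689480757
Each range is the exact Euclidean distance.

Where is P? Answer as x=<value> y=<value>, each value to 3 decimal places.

eq1: (x + 45.355)² + (y − 43.591)² = 80.0320923680²
eq2: (x − 27.857)² + (y + 8.581)² = 21.3004171576²
eq3: (x + 35.240)² + (y + 45.149)² = 86.0689480757²
eq1−eq2, eq1−eq3 (x²,y² cancel):
  146.424·x − 104.344·y = 2843.822742
  20.230·x − 177.480·y = -1679.689519
det = 146.424·-177.480 − -104.344·20.230 = -23876.452400
x = (2843.822742·-177.480 − -104.344·-1679.689519) / -23876.452400 = 28.479406
y = (146.424·-1679.689519 − 2843.822742·20.230) / -23876.452400 = 12.710322

x=28.479 y=12.710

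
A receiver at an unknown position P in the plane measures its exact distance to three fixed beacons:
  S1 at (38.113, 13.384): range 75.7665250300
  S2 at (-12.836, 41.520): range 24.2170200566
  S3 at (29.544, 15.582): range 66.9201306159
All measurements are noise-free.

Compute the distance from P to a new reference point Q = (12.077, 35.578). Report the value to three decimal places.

47.432

eq1: (x − 38.113)² + (y − 13.384)² = 75.7665250300²
eq2: (x + 12.836)² + (y − 41.520)² = 24.2170200566²
eq3: (x − 29.544)² + (y − 15.582)² = 66.9201306159²
eq3−eq1, eq3−eq2 (x²,y² cancel):
  17.138·x − 4.396·y = -746.176868
  -84.760·x + 51.876·y = 4664.866457
det = 17.138·51.876 − -4.396·-84.760 = 516.445928
x = (-746.176868·51.876 − -4.396·4664.866457) / 516.445928 = -35.244577
y = (17.138·4664.866457 − -746.176868·-84.760) / 516.445928 = 32.337422
|P − Q| = √((-35.244577 − 12.077)² + (32.337422 − 35.578)²) = 47.432404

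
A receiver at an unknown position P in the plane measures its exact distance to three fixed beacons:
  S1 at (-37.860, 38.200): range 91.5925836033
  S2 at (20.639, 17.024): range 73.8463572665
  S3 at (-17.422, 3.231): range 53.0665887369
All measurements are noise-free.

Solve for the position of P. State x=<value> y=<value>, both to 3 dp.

eq1: (x + 37.860)² + (y − 38.200)² = 91.5925836033²
eq2: (x − 20.639)² + (y − 17.024)² = 73.8463572665²
eq3: (x + 17.422)² + (y − 3.231)² = 53.0665887369²
eq3−eq2, eq3−eq1 (x²,y² cancel):
  76.122·x + 27.586·y = -2235.402189
  -40.876·x + 69.938·y = -2994.484376
det = 76.122·69.938 − 27.586·-40.876 = 6451.425772
x = (-2235.402189·69.938 − 27.586·-2994.484376) / 6451.425772 = -11.429057
y = (76.122·-2994.484376 − -2235.402189·-40.876) / 6451.425772 = -49.496104

x=-11.429 y=-49.496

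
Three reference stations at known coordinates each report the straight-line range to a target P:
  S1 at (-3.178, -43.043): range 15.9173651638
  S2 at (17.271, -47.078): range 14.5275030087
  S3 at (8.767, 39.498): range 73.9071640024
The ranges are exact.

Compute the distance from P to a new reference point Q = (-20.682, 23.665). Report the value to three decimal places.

65.756

eq1: (x + 3.178)² + (y + 43.043)² = 15.9173651638²
eq2: (x − 17.271)² + (y + 47.078)² = 14.5275030087²
eq3: (x − 8.767)² + (y − 39.498)² = 73.9071640024²
eq3−eq2, eq3−eq1 (x²,y² cancel):
  17.008·x − 173.152·y = 6128.893779
  -23.890·x − 165.082·y = 5434.753617
det = 17.008·-165.082 − -173.152·-23.890 = -6944.315936
x = (6128.893779·-165.082 − -173.152·5434.753617) / -6944.315936 = 10.185537
y = (17.008·5434.753617 − 6128.893779·-23.890) / -6944.315936 = -34.395549
|P − Q| = √((10.185537 − -20.682)² + (-34.395549 − 23.665)²) = 65.755853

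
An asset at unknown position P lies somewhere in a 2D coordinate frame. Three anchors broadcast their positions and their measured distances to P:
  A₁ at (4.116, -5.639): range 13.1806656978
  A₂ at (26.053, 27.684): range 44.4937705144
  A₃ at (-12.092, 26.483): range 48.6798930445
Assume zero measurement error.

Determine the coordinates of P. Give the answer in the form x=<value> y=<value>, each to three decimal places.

eq1: (x − 4.116)² + (y + 5.639)² = 13.1806656978²
eq2: (x − 26.053)² + (y − 27.684)² = 44.4937705144²
eq3: (x + 12.092)² + (y − 26.483)² = 48.6798930445²
eq2−eq3, eq2−eq1 (x²,y² cancel):
  -76.290·x − 2.402·y = -987.633284
  -43.874·x − 66.646·y = 409.542778
det = -76.290·-66.646 − -2.402·-43.874 = 4979.037992
x = (-987.633284·-66.646 − -2.402·409.542778) / 4979.037992 = 13.417357
y = (-76.290·409.542778 − -987.633284·-43.874) / 4979.037992 = -14.977882

x=13.417 y=-14.978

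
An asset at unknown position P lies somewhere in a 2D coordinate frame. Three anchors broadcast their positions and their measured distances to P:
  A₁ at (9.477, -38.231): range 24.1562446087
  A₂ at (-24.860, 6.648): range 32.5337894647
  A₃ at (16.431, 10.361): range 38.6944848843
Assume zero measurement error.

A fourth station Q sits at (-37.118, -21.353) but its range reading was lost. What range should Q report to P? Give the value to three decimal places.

30.210

eq1: (x − 9.477)² + (y + 38.231)² = 24.1562446087²
eq2: (x + 24.860)² + (y − 6.648)² = 32.5337894647²
eq3: (x − 16.431)² + (y − 10.361)² = 38.6944848843²
eq2−eq3, eq2−eq1 (x²,y² cancel):
  82.582·x + 7.426·y = -723.703126
  68.674·x − 89.758·y = 1364.130689
det = 82.582·-89.758 − 7.426·68.674 = -7922.368280
x = (-723.703126·-89.758 − 7.426·1364.130689) / -7922.368280 = -6.920672
y = (82.582·1364.130689 − -723.703126·68.674) / -7922.368280 = -20.492891
|P − Q| = √((-6.920672 − -37.118)² + (-20.492891 − -21.353)²) = 30.209575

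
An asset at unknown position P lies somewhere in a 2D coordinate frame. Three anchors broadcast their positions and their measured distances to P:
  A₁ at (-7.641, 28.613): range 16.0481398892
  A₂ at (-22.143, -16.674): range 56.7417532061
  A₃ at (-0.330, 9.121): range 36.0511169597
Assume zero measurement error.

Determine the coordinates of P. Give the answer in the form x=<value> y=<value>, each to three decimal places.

eq1: (x + 7.641)² + (y − 28.613)² = 16.0481398892²
eq2: (x + 22.143)² + (y + 16.674)² = 56.7417532061²
eq3: (x + 0.330)² + (y − 9.121)² = 36.0511169597²
eq1−eq3, eq1−eq2 (x²,y² cancel):
  14.622·x − 38.984·y = -1835.927349
  -29.004·x − 90.574·y = -3070.837688
det = 14.622·-90.574 − -38.984·-29.004 = -2455.064964
x = (-1835.927349·-90.574 − -38.984·-3070.837688) / -2455.064964 = -18.970474
y = (14.622·-3070.837688 − -1835.927349·-29.004) / -2455.064964 = 39.978993

x=-18.970 y=39.979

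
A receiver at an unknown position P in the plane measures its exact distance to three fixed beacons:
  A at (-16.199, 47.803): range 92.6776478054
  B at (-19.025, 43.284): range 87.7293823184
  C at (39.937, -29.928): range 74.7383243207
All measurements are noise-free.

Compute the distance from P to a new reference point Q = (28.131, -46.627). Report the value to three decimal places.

eq1: (x + 16.199)² + (y − 47.803)² = 92.6776478054²
eq2: (x + 19.025)² + (y − 43.284)² = 87.7293823184²
eq3: (x − 39.937)² + (y + 29.928)² = 74.7383243207²
eq3−eq1, eq3−eq2 (x²,y² cancel):
  -112.272·x + 155.462·y = -2946.444023
  -117.924·x + 146.424·y = -2365.821272
det = -112.272·146.424 − 155.462·-117.924 = 1893.385560
x = (-2946.444023·146.424 − 155.462·-2365.821272) / 1893.385560 = -33.609009
y = (-112.272·-2365.821272 − -2946.444023·-117.924) / 1893.385560 = -43.224677
|P − Q| = √((-33.609009 − 28.131)² + (-43.224677 − -46.627)²) = 61.833685

61.834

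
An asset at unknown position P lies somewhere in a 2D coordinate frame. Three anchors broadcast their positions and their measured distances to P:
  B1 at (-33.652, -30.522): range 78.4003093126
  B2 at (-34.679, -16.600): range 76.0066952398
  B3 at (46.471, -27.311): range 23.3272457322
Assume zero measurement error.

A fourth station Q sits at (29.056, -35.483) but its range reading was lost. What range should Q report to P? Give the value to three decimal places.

32.727

eq1: (x + 33.652)² + (y + 30.522)² = 78.4003093126²
eq2: (x + 34.679)² + (y + 16.600)² = 76.0066952398²
eq3: (x − 46.471)² + (y + 27.311)² = 23.3272457322²
eq1−eq2, eq1−eq3 (x²,y² cancel):
  -2.054·x + 27.844·y = -216.265768
  160.246·x + 6.422·y = 6443.843081
det = -2.054·6.422 − 27.844·160.246 = -4475.080412
x = (-216.265768·6.422 − 27.844·6443.843081) / -4475.080412 = 40.404017
y = (-2.054·6443.843081 − -216.265768·160.246) / -4475.080412 = -4.786522
|P − Q| = √((40.404017 − 29.056)² + (-4.786522 − -35.483)²) = 32.726919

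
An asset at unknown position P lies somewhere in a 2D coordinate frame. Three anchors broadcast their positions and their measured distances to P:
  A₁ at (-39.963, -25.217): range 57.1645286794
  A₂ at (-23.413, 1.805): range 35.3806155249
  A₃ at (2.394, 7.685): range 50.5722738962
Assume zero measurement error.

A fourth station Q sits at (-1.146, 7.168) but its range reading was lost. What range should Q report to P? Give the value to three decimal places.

47.761

eq1: (x + 39.963)² + (y + 25.217)² = 57.1645286794²
eq2: (x + 23.413)² + (y − 1.805)² = 35.3806155249²
eq3: (x − 2.394)² + (y − 7.685)² = 50.5722738962²
eq2−eq1, eq2−eq3 (x²,y² cancel):
  -33.100·x − 54.044·y = -334.483520
  51.614·x + 11.760·y = -1792.403065
det = -33.100·11.760 − -54.044·51.614 = 2400.171016
x = (-334.483520·11.760 − -54.044·-1792.403065) / 2400.171016 = -41.997906
y = (-33.100·-1792.403065 − -334.483520·51.614) / 2400.171016 = 31.911299
|P − Q| = √((-41.997906 − -1.146)² + (31.911299 − 7.168)²) = 47.760958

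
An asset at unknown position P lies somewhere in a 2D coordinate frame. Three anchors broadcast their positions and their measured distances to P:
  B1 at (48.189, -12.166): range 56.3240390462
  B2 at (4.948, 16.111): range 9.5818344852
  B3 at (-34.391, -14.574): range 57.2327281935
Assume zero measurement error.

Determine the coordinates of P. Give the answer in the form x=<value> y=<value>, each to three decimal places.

x=6.388 y=25.584

eq1: (x − 48.189)² + (y + 12.166)² = 56.3240390462²
eq2: (x − 4.948)² + (y − 16.111)² = 9.5818344852²
eq3: (x + 34.391)² + (y + 14.574)² = 57.2327281935²
eq3−eq1, eq3−eq2 (x²,y² cancel):
  165.160·x + 4.816·y = 1178.236722
  78.678·x + 61.370·y = 2072.678292
det = 165.160·61.370 − 4.816·78.678 = 9756.955952
x = (1178.236722·61.370 − 4.816·2072.678292) / 9756.955952 = 6.387891
y = (165.160·2072.678292 − 1178.236722·78.678) / 9756.955952 = 25.584028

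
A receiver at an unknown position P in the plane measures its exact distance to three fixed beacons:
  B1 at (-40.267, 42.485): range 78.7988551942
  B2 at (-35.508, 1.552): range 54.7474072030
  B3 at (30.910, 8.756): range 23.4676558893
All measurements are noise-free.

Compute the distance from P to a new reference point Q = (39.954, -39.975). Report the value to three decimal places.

eq1: (x + 40.267)² + (y − 42.485)² = 78.7988551942²
eq2: (x + 35.508)² + (y − 1.552)² = 54.7474072030²
eq3: (x − 30.910)² + (y − 8.756)² = 23.4676558893²
eq2−eq3, eq2−eq1 (x²,y² cancel):
  132.836·x + 14.408·y = 2215.416591
  -9.518·x + 81.866·y = -1048.801238
det = 132.836·81.866 − 14.408·-9.518 = 11011.887320
x = (2215.416591·81.866 − 14.408·-1048.801238) / 11011.887320 = 17.842393
y = (132.836·-1048.801238 − 2215.416591·-9.518) / 11011.887320 = -10.736781
|P − Q| = √((17.842393 − 39.954)² + (-10.736781 − -39.975)²) = 36.657831

36.658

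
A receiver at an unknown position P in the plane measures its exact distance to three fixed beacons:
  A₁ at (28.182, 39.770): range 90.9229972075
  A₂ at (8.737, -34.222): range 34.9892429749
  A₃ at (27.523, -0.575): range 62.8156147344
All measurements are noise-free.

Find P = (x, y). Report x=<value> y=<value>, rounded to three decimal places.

x=-26.233 y=-33.072

eq1: (x − 28.182)² + (y − 39.770)² = 90.9229972075²
eq2: (x − 8.737)² + (y + 34.222)² = 34.9892429749²
eq3: (x − 27.523)² + (y + 0.575)² = 62.8156147344²
eq2−eq1, eq2−eq3 (x²,y² cancel):
  38.890·x + 147.984·y = -5914.346726
  37.572·x + 67.294·y = -3211.188630
det = 38.890·67.294 − 147.984·37.572 = -2942.991188
x = (-5914.346726·67.294 − 147.984·-3211.188630) / -2942.991188 = -26.233340
y = (38.890·-3211.188630 − -5914.346726·37.572) / -2942.991188 = -33.072036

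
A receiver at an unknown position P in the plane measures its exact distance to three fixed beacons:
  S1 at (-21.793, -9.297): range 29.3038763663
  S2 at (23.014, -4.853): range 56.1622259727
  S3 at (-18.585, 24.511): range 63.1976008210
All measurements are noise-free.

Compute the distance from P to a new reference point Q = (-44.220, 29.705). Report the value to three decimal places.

71.867

eq1: (x + 21.793)² + (y + 9.297)² = 29.3038763663²
eq2: (x − 23.014)² + (y + 4.853)² = 56.1622259727²
eq3: (x + 18.585)² + (y − 24.511)² = 63.1976008210²
eq3−eq1, eq3−eq2 (x²,y² cancel):
  -6.416·x − 67.616·y = 2750.397291
  83.198·x − 58.728·y = 446.745582
det = -6.416·-58.728 − -67.616·83.198 = 6002.314816
x = (2750.397291·-58.728 − -67.616·446.745582) / 6002.314816 = -21.877923
y = (-6.416·446.745582 − 2750.397291·83.198) / 6002.314816 = -38.600753
|P − Q| = √((-21.877923 − -44.220)² + (-38.600753 − 29.705)²) = 71.866851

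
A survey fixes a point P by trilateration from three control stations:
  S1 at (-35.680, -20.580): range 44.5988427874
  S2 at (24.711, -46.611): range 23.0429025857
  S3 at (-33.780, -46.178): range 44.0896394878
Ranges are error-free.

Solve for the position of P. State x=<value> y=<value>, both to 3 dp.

x=7.657 y=-31.115

eq1: (x + 35.680)² + (y + 20.580)² = 44.5988427874²
eq2: (x − 24.711)² + (y + 46.611)² = 23.0429025857²
eq3: (x + 33.780)² + (y + 46.178)² = 44.0896394878²
eq1−eq2, eq1−eq3 (x²,y² cancel):
  120.782·x − 52.062·y = 2544.701460
  3.800·x − 51.196·y = 1622.057752
det = 120.782·-51.196 − -52.062·3.800 = -5985.719672
x = (2544.701460·-51.196 − -52.062·1622.057752) / -5985.719672 = 7.656718
y = (120.782·1622.057752 − 2544.701460·3.800) / -5985.719672 = -31.114974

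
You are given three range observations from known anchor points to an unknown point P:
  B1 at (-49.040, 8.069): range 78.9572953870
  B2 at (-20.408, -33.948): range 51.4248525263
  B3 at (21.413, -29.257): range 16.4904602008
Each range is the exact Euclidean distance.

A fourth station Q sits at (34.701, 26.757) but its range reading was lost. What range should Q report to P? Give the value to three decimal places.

41.202

eq1: (x + 49.040)² + (y − 8.069)² = 78.9572953870²
eq2: (x + 20.408)² + (y + 33.948)² = 51.4248525263²
eq3: (x − 21.413)² + (y + 29.257)² = 16.4904602008²
eq1−eq3, eq1−eq2 (x²,y² cancel):
  140.906·x − 74.652·y = 4806.777474
  57.264·x − 84.034·y = 2688.661844
det = 140.906·-84.034 − -74.652·57.264 = -7566.022676
x = (4806.777474·-84.034 − -74.652·2688.661844) / -7566.022676 = 26.859390
y = (140.906·2688.661844 − 4806.777474·57.264) / -7566.022676 = -13.691907
|P − Q| = √((26.859390 − 34.701)² + (-13.691907 − 26.757)²) = 41.202002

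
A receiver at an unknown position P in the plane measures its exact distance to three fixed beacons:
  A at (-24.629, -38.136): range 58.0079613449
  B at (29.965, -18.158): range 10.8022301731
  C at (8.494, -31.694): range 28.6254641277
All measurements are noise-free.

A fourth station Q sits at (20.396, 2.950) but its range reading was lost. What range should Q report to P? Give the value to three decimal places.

eq1: (x + 24.629)² + (y + 38.136)² = 58.0079613449²
eq2: (x − 29.965)² + (y + 18.158)² = 10.8022301731²
eq3: (x − 8.494)² + (y + 31.694)² = 28.6254641277²
eq3−eq2, eq3−eq1 (x²,y² cancel):
  42.942·x + 27.072·y = 853.685537
  -66.246·x − 12.884·y = -1561.221918
det = 42.942·-12.884 − 27.072·-66.246 = 1240.146984
x = (853.685537·-12.884 − 27.072·-1561.221918) / 1240.146984 = 25.211943
y = (42.942·-1561.221918 − 853.685537·-66.246) / 1240.146984 = -8.457658
|P − Q| = √((25.211943 − 20.396)² + (-8.457658 − 2.950)²) = 12.382568

12.383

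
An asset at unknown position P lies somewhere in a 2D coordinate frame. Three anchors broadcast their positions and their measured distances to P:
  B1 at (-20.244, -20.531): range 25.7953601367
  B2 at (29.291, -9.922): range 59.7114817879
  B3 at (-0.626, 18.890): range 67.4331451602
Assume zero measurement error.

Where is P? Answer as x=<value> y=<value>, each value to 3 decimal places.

x=-18.108 y=-46.238

eq1: (x + 20.244)² + (y + 20.531)² = 25.7953601367²
eq2: (x − 29.291)² + (y + 9.922)² = 59.7114817879²
eq3: (x + 0.626)² + (y − 18.890)² = 67.4331451602²
eq1−eq3, eq1−eq2 (x²,y² cancel):
  39.236·x + 78.842·y = -4355.945983
  99.070·x + 21.218·y = -2774.993185
det = 39.236·21.218 − 78.842·99.070 = -6978.367492
x = (-4355.945983·21.218 − 78.842·-2774.993185) / -6978.367492 = -18.107609
y = (39.236·-2774.993185 − -4355.945983·99.070) / -6978.367492 = -46.237739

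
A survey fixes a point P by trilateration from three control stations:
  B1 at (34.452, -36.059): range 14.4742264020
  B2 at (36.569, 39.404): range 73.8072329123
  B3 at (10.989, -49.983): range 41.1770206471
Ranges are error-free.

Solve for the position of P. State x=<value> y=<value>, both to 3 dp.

x=48.680 y=-33.403

eq1: (x − 34.452)² + (y + 36.059)² = 14.4742264020²
eq2: (x − 36.569)² + (y − 39.404)² = 73.8072329123²
eq3: (x − 10.989)² + (y + 49.983)² = 41.1770206471²
eq1−eq3, eq1−eq2 (x²,y² cancel):
  -46.926·x − 27.848·y = -1354.177174
  4.234·x + 150.926·y = -4835.229208
det = -46.926·150.926 − -27.848·4.234 = -6964.445044
x = (-1354.177174·150.926 − -27.848·-4835.229208) / -6964.445044 = 48.680405
y = (-46.926·-4835.229208 − -1354.177174·4.234) / -6964.445044 = -33.402741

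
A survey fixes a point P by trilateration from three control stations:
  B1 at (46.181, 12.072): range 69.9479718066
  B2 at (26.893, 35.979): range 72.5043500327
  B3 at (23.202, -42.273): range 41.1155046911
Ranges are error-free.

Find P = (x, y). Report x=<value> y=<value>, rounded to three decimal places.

x=-13.683 y=-24.108

eq1: (x − 46.181)² + (y − 12.072)² = 69.9479718066²
eq2: (x − 26.893)² + (y − 35.979)² = 72.5043500327²
eq3: (x − 23.202)² + (y + 42.273)² = 41.1155046911²
eq2−eq3, eq2−eq1 (x²,y² cancel):
  -7.382·x − 156.504·y = 3874.013491
  38.576·x − 47.814·y = 624.858069
det = -7.382·-47.814 − -156.504·38.576 = 6390.261252
x = (3874.013491·-47.814 − -156.504·624.858069) / 6390.261252 = -13.683211
y = (-7.382·624.858069 − 3874.013491·38.576) / 6390.261252 = -24.108036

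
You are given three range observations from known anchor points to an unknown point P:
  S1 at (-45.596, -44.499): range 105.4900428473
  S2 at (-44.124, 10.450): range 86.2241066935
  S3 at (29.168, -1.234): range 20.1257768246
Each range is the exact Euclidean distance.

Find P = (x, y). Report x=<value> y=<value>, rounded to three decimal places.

eq1: (x + 45.596)² + (y + 44.499)² = 105.4900428473²
eq2: (x + 44.124)² + (y − 10.450)² = 86.2241066935²
eq3: (x − 29.168)² + (y + 1.234)² = 20.1257768246²
eq3−eq1, eq3−eq2 (x²,y² cancel):
  -149.528·x − 86.530·y = -7516.241010
  -146.584·x + 23.368·y = -5825.714786
det = -149.528·23.368 − -86.530·-146.584 = -16178.083824
x = (-7516.241010·23.368 − -86.530·-5825.714786) / -16178.083824 = 42.016015
y = (-149.528·-5825.714786 − -7516.241010·-146.584) / -16178.083824 = 14.257139

x=42.016 y=14.257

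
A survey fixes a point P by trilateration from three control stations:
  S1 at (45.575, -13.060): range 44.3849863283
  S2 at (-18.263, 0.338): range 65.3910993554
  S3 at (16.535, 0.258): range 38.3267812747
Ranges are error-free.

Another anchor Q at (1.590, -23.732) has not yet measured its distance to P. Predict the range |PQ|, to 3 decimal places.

eq1: (x − 45.575)² + (y + 13.060)² = 44.3849863283²
eq2: (x + 18.263)² + (y − 0.338)² = 65.3910993554²
eq3: (x − 16.535)² + (y − 0.258)² = 38.3267812747²
eq2−eq3, eq2−eq1 (x²,y² cancel):
  69.596·x − 0.160·y = 2746.875088
  127.676·x − 26.796·y = 4219.961676
det = 69.596·-26.796 − -0.160·127.676 = -1844.466256
x = (2746.875088·-26.796 − -0.160·4219.961676) / -1844.466256 = 39.539932
y = (69.596·4219.961676 − 2746.875088·127.676) / -1844.466256 = 30.912775
|P − Q| = √((39.539932 − 1.590)² + (30.912775 − -23.732)²) = 66.530060

66.530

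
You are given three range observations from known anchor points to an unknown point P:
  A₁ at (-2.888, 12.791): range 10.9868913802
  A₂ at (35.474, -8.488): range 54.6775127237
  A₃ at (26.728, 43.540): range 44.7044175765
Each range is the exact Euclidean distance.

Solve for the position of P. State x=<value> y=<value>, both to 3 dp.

eq1: (x + 2.888)² + (y − 12.791)² = 10.9868913802²
eq2: (x − 35.474)² + (y + 8.488)² = 54.6775127237²
eq3: (x − 26.728)² + (y − 43.540)² = 44.7044175765²
eq2−eq3, eq2−eq1 (x²,y² cancel):
  -17.492·x + 104.056·y = 2270.812211
  -76.724·x + 42.558·y = 1710.418020
det = -17.492·42.558 − 104.056·-76.724 = 7239.168008
x = (2270.812211·42.558 − 104.056·1710.418020) / 7239.168008 = -11.235826
y = (-17.492·1710.418020 − 2270.812211·-76.724) / 7239.168008 = 19.934219

x=-11.236 y=19.934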